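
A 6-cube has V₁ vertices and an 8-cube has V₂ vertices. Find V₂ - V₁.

V₁ = 2^6 = 64. V₂ = 2^8 = 256. V₂ - V₁ = 192.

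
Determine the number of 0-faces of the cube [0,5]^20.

f_0(20-cube) = (20 choose 0) · 2^20 = 1048576.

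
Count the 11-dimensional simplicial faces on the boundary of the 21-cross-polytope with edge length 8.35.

Each 11-face is the convex hull of 12 vertices, one chosen as ±e_i from each of 12 distinct axes: 2^12·C(21,12) = 1203937280.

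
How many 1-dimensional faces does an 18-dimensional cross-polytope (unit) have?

Number of 1-faces = 2^(1+1) · C(18,1+1) = 4 · 153 = 612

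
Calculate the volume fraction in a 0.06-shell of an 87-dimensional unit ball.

1 - (1-0.06)^87 ≈ 0.995407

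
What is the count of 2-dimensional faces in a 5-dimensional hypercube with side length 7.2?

Choose 2 of 5 axes to span the face (C(5,2) = 10 ways), then fix each of the remaining 3 coordinates at one of its two extreme values (2^3 = 8 ways): 10·8 = 80.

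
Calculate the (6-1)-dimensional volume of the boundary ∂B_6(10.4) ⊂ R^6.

The surface area of an n-ball is 2π^(n/2) r^(n-1) / Γ(n/2). For n=6, r=10.4: 3.77239e+06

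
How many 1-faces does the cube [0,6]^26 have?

Each of the 2^26 = 67108864 vertices has degree 26; total edges = 26·2^26/2 = 872415232.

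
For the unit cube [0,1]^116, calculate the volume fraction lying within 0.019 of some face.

Shell fraction = 1 - (1-0.038)^116 ≈ 0.988823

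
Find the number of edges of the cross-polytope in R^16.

Each 1-face is the convex hull of 2 vertices, one chosen as ±e_i from each of 2 distinct axes: 2^2·C(16,2) = 480.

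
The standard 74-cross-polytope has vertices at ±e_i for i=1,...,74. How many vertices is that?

An n-cross-polytope has 2n vertices; here n = 74, giving 148.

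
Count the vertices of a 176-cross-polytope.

Number of vertices = 2n = 352.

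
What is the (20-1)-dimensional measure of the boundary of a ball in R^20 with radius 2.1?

S = n·V_n(r)/r = 20·V_20(2.1)/2.1 (volume-to-surface relation), giving 683805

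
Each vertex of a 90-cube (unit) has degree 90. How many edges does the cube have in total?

An n-cube has n·2^(n-1) edges. With n = 90: 90·618970019642690137449562112 = 55707301767842112370460590080.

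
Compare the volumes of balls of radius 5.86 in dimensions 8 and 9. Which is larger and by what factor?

V_8(5.86) ≈ 5.64377e+06, V_9(5.86) ≈ 2.6878e+07. The 9-ball is larger by a factor of 4.762.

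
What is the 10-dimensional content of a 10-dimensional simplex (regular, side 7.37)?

For a regular n-simplex with edge a, V = (a^n / n!)·√((n+1)/2^n). With a=7.37, n=10: V ≈ 13.5039.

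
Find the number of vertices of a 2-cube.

An n-cube has 2^n vertices; for n = 2 that is 2^2 = 4.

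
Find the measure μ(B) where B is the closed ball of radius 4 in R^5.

Volume = π^{5/2}·(4)^5/Γ(7/2) = 8192·π^2/15 ≈ 5390.12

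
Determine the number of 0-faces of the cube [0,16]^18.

Choose 0 of 18 axes to span the face (C(18,0) = 1 way), then fix each of the remaining 18 coordinates at one of its two extreme values (2^18 = 262144 ways): 1·262144 = 262144.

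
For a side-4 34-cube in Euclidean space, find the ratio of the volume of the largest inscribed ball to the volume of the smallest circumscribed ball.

V_in/V_out = n^(-n/2) = 34^(-34/2) ≈ 9.22271e-27.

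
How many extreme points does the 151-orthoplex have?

The 151-dimensional cross-polytope has 2n = 2·151 = 302 vertices.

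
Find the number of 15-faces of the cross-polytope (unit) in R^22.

An n-cross-polytope has 2^(k+1)·C(n,k+1) k-faces. Here 2^16·C(22,16) = 65536·74613 = 4889837568.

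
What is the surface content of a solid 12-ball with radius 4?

S = n·V_n(r)/r = 12·V_12(4)/4 (volume-to-surface relation), giving 1048576·π^6/15 ≈ 6.7206e+07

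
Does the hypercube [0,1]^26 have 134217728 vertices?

False. The 26-cube has 2^26 = 67108864 vertices.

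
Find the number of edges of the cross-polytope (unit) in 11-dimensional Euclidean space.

f_1(11-orthoplex) = 2^2 · (11 choose 2) = 220.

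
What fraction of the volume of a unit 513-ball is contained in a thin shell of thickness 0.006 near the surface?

V(inner)/V(outer) = ((1-0.006)/1)^513 ≈ 0.04563, so the shell fraction is 0.954374.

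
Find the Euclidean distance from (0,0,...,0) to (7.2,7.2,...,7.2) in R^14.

Diagonal = √14 · 7.2 ≈ 26.9399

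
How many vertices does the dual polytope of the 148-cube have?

Number of vertices = 2n = 296.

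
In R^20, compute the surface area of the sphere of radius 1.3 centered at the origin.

S = n·V_n(r)/r = 20·V_20(1.3)/1.3 (volume-to-surface relation), giving 75.4552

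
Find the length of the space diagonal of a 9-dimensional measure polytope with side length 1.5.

||(1.5,1.5,...,1.5)|| = √(9)·1.5 = 4.5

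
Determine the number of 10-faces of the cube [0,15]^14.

An n-cube has C(n,k)·2^(n-k) k-faces. Here C(14,10)·2^4 = 1001·16 = 16016.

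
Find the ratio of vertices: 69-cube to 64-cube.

The 69-cube has 2^69 = 590295810358705651712 vertices. The 64-cube has 2^64 = 18446744073709551616 vertices. Ratio: 590295810358705651712/18446744073709551616 = 32.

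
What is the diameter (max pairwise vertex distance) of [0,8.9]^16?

d = √(8.9² + 8.9² + ... + 8.9²) [16 terms] = √(16·8.9²) = 8.9√16 = 35.6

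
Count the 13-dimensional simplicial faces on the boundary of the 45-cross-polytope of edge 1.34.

Each 13-face is the convex hull of 14 vertices, one chosen as ±e_i from each of 14 distinct axes: 2^14·C(45,14) = 2734019951984640.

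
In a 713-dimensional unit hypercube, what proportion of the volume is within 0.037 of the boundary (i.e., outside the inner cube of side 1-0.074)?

1 - (1 - 2·0.037)^713 = 1 - 0.926^713 ≈ 1 - 1.562e-24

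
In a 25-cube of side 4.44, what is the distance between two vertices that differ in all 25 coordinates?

||(4.44,4.44,...,4.44)|| = √(25)·4.44 = 22.2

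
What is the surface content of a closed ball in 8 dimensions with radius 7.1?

|∂B_8(7.1)| ≈ 2.95316e+07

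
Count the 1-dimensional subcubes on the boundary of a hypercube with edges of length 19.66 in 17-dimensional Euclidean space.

f_1(17-cube) = (17 choose 1) · 2^16 = 1114112.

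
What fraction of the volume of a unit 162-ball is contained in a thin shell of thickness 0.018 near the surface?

Shell fraction = 1 - (1-0.018)^162 ≈ 0.94727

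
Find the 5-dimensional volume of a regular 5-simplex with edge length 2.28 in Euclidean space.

V_5 = √(6) · 2.28^5 / (5! · 2^(5/2)) ≈ 0.222328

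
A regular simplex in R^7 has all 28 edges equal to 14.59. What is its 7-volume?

Volume = 14.59^7 · √(8/2^7) / 7! ≈ 6980.66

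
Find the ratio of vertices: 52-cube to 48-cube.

The 52-cube has 2^52 = 4503599627370496 vertices. The 48-cube has 2^48 = 281474976710656 vertices. Ratio: 4503599627370496/281474976710656 = 16.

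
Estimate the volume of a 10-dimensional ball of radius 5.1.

The n-ball volume is π^(n/2)·r^n/Γ(n/2+1). With n=10, r=5.1: V ≈ 3.03578e+07.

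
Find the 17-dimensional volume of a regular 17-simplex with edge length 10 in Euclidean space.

For a regular n-simplex with edge a, V = (a^n / n!)·√((n+1)/2^n). With a=10, n=17: V ≈ 3.29468.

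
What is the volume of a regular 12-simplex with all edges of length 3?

V_12 = √(13) · 3^12 / (12! · 2^(12/2)) ≈ 6.25043e-05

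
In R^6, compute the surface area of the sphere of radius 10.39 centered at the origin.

The surface area of an n-ball is 2π^(n/2) r^(n-1) / Γ(n/2). For n=6, r=10.39: 3.75429e+06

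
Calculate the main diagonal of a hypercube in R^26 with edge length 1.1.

d = √(1.1² + 1.1² + ... + 1.1²) [26 terms] = √(26·1.1²) = 1.1√26 ≈ 5.60892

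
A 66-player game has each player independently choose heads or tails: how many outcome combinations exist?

Each vertex is a binary string of length 66, so there are 2^66 = 73786976294838206464.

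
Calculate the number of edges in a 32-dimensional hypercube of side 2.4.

An n-cube has n·2^(n-1) edges. With n = 32: 32·2147483648 = 68719476736.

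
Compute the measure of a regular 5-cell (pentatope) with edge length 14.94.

V_4 = √(5) · 14.94^4 / (4! · 2^(4/2)) ≈ 1160.42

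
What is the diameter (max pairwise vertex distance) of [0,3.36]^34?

Diagonal = √34 · 3.36 ≈ 19.592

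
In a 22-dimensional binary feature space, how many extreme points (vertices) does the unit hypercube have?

An n-cube has 2^n vertices; for n = 22 that is 2^22 = 4194304.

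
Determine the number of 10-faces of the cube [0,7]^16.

Number of 10-faces = C(16,10) · 2^(16-10) = 8008 · 64 = 512512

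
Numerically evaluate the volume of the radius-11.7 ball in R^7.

Volume = π^{7/2}·(11.7)^7/Γ(9/2) ≈ 1.41802e+08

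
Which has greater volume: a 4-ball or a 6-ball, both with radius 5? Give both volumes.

V_4(5) ≈ 3084.25. V_6(5) ≈ 80745.5. The 6-ball is larger.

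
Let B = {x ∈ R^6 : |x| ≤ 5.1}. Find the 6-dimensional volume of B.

Volume = π^{6/2}·(5.1)^6/Γ(4) ≈ 90932.6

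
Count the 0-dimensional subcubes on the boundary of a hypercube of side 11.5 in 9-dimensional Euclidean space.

Number of 0-faces = C(9,0) · 2^(9-0) = 1 · 512 = 512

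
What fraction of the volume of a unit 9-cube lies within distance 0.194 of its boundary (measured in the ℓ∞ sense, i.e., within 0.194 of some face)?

The inner cube has side 1-2·0.194 = 0.612 and volume (0.612)^9 ≈ 0.01204, so the shell holds 0.987956 of the volume.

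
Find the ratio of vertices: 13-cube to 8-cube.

The 13-cube has 2^13 = 8192 vertices. The 8-cube has 2^8 = 256 vertices. Ratio: 8192/256 = 32.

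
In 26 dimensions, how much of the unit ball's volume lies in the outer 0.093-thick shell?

Shell fraction = 1 - (1-0.093)^26 ≈ 0.92097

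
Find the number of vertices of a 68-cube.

The 68-cube has 2^68 = 295147905179352825856 vertices.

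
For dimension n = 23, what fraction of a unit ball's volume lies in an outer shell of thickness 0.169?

1 - (1-0.169)^23 ≈ 0.985848 ≈ 98.58%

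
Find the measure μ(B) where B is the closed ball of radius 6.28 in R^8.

The n-ball volume is π^(n/2)·r^n/Γ(n/2+1). With n=8, r=6.28: V ≈ 9.81896e+06.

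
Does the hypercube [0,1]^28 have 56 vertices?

False. The 28-cube has 2^28 = 268435456 vertices.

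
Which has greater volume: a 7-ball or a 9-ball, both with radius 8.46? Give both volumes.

V_7(8.46) ≈ 1.46546e+07. V_9(8.46) ≈ 7.32236e+08. The 9-ball is larger.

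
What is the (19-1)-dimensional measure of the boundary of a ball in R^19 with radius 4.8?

S_19(4.8) = 2·π^(19/2)·(4.8)^18 / Γ(19/2) ≈ 1.62063e+12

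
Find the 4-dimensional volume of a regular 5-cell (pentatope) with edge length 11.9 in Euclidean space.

Volume = 11.9^4 · √(5/2^4) / 4! ≈ 467.091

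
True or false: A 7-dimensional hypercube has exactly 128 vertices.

True. The 7-cube has 2^7 = 128 vertices.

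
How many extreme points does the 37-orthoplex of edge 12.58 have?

Number of vertices = 2n = 74.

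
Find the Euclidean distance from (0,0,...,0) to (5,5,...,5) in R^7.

d = √(5² + 5² + ... + 5²) [7 terms] = √(7·5²) = 5√7 ≈ 13.2288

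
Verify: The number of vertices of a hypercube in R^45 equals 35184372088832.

True. The 45-cube has 2^45 = 35184372088832 vertices.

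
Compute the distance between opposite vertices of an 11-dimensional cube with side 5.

||(5,5,...,5)|| = √(11)·5 ≈ 16.5831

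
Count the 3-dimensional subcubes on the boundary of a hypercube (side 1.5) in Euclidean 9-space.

Choose 3 of 9 axes to span the face (C(9,3) = 84 ways), then fix each of the remaining 6 coordinates at one of its two extreme values (2^6 = 64 ways): 84·64 = 5376.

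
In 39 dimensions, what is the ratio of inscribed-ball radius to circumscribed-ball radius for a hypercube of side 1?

Ratio = (s/2)/(s√39/2) = 39^(-1/2) ≈ 0.160128.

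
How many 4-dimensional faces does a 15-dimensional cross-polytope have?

An n-cross-polytope has 2^(k+1)·C(n,k+1) k-faces. Here 2^5·C(15,5) = 32·3003 = 96096.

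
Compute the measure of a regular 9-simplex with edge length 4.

V = (4^9 / 9!) · √((9+1) / 2^9) ≈ 0.100958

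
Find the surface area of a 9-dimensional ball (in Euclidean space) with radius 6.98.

The surface area of an n-ball is 2π^(n/2) r^(n-1) / Γ(n/2). For n=9, r=6.98: 1.67264e+08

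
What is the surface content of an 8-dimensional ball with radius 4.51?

S = n·V_n(r)/r = 8·V_8(4.51)/4.51 (volume-to-surface relation), giving 1.23229e+06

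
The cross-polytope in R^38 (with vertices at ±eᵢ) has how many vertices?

Number of vertices = 2n = 76.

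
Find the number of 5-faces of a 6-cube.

An n-cube has C(n,k)·2^(n-k) k-faces. Here C(6,5)·2^1 = 6·2 = 12.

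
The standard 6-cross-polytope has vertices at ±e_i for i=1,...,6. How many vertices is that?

The 6-dimensional cross-polytope has 2n = 2·6 = 12 vertices.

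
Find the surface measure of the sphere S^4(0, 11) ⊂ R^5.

|∂B_5(11)| = 117128·π^2/3 ≈ 385336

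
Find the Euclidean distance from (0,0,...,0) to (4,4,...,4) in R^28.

Diagonal = √28 · 4 ≈ 21.166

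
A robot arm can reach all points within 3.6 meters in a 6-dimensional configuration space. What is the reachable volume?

Volume = π^{6/2}·(3.6)^6/Γ(4) ≈ 11249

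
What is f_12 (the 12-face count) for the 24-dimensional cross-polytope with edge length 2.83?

An n-cross-polytope has 2^(k+1)·C(n,k+1) k-faces. Here 2^13·C(24,13) = 8192·2496144 = 20448411648.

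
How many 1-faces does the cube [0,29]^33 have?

The 33-cube has n·2^(n-1) = 33·2^32 = 33·4294967296 = 141733920768 edges.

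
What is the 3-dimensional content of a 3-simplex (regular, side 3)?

Volume = (√2/12) · 3³ = 3.18198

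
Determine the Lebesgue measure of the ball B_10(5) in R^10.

The n-ball volume is π^(n/2)·r^n/Γ(n/2+1). With n=10, r=5: V = 1953125·π^5/24 ≈ 2.49039e+07.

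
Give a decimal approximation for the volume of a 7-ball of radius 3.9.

Volume = π^{7/2}·(3.9)^7/Γ(9/2) ≈ 64838.4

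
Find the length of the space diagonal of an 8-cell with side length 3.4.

Diagonal = √4 · 3.4 = 6.8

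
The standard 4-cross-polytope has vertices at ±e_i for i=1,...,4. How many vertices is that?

The 4-dimensional cross-polytope has 2n = 2·4 = 8 vertices.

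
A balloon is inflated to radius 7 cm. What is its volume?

Volume = π^{3/2}·(7)^3/Γ(5/2) = 1372·π/3 ≈ 1436.76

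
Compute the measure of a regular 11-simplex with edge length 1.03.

V = (1.03^11 / 11!) · √((11+1) / 2^11) ≈ 2.65448e-09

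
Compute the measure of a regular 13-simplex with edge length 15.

V = (15^13 / 13!) · √((13+1) / 2^13) ≈ 12920.4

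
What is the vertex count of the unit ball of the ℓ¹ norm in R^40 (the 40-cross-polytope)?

The 40-dimensional cross-polytope has 2n = 2·40 = 80 vertices.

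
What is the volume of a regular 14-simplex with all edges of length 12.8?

For a regular n-simplex with edge a, V = (a^n / n!)·√((n+1)/2^n). With a=12.8, n=14: V ≈ 1099.93.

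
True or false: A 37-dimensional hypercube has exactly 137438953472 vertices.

True. The 37-cube has 2^37 = 137438953472 vertices.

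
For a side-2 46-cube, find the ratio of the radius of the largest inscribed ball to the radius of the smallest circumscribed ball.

Ratio = (s/2)/(s√46/2) = 46^(-1/2) ≈ 0.147442.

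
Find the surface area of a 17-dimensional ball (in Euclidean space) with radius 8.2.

|∂B_17(8.2)| ≈ 1.00146e+15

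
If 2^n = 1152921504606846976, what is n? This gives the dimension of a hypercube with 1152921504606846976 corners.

n = log_2(1152921504606846976) = 60.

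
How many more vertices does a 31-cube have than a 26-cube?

The 31-cube has 2^31 = 2147483648 vertices. The 26-cube has 2^26 = 67108864 vertices. Difference: 2147483648 - 67108864 = 2080374784.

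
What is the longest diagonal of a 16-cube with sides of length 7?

The space diagonal of an n-cube of side s is s√n. Here 7·√16 = 28.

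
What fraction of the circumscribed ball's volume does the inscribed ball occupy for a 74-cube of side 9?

Volume scales as r^n, and r_in/r_out = 1/√74, giving (1/√74)^74 ≈ 6.89329e-70.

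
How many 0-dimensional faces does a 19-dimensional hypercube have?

f_0(19-cube) = (19 choose 0) · 2^19 = 524288.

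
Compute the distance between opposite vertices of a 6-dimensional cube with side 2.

Diagonal = √6 · 2 ≈ 4.89898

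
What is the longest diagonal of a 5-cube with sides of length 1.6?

Diagonal = √5 · 1.6 ≈ 3.57771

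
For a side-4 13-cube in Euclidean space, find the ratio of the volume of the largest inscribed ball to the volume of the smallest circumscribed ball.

V_in/V_out = n^(-n/2) = 13^(-13/2) ≈ 5.74603e-08.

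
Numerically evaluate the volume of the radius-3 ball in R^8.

V_8(3) = π^(8/2) · (3)^8 / Γ(8/2 + 1) = 2187·π^4/8 ≈ 26629.2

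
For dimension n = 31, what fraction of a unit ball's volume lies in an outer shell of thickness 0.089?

1 - (1-0.089)^31 ≈ 0.944401 ≈ 94.44%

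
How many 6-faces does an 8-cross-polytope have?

Number of 6-faces = 2^(6+1) · C(8,6+1) = 128 · 8 = 1024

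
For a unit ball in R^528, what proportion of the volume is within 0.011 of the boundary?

1 - (1-0.011)^528 ≈ 0.997092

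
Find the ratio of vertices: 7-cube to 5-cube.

The 7-cube has 2^7 = 128 vertices. The 5-cube has 2^5 = 32 vertices. Ratio: 128/32 = 4.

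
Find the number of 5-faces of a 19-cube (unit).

An n-cube has C(n,k)·2^(n-k) k-faces. Here C(19,5)·2^14 = 11628·16384 = 190513152.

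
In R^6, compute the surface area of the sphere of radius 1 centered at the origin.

|∂B_6(1)| = π^3 ≈ 31.0063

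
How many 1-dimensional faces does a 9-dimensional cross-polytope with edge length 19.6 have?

An n-cross-polytope has 2^(k+1)·C(n,k+1) k-faces. Here 2^2·C(9,2) = 4·36 = 144.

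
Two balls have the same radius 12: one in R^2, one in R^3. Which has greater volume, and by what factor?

V_2(12) ≈ 452.389, V_3(12) ≈ 7238.23. The 3-ball is larger by a factor of 16.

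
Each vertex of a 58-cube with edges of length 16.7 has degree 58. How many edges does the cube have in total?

An n-cube has n·2^(n-1) edges. With n = 58: 58·144115188075855872 = 8358680908399640576.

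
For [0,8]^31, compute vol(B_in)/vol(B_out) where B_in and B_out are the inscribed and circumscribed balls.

V_in/V_out = n^(-n/2) = 31^(-31/2) ≈ 7.65409e-24.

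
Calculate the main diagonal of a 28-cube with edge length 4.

The space diagonal of an n-cube of side s is s√n. Here 4·√28 ≈ 21.166.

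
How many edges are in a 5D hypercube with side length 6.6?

Number of 1-faces = C(5,1) · 2^(5-1) = 5 · 16 = 80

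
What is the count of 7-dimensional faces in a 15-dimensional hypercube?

Number of 7-faces = C(15,7) · 2^(15-7) = 6435 · 256 = 1647360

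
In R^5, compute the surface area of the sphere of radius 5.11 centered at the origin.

S = n·V_n(r)/r = 5·V_5(5.11)/5.11 (volume-to-surface relation), giving 17945.4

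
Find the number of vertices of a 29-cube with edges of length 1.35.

An n-cube has 2^n vertices; for n = 29 that is 2^29 = 536870912.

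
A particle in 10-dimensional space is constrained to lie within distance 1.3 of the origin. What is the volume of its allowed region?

Volume = π^{10/2}·(1.3)^10/Γ(6) ≈ 35.1562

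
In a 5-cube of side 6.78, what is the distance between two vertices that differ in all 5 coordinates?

Diagonal = √5 · 6.78 ≈ 15.1605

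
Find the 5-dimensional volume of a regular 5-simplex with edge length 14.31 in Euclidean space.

For a regular n-simplex with edge a, V = (a^n / n!)·√((n+1)/2^n). With a=14.31, n=5: V ≈ 2165.3.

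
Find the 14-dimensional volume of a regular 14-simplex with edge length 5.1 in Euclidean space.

V_14 = √(15) · 5.1^14 / (14! · 2^(14/2)) ≈ 0.00279518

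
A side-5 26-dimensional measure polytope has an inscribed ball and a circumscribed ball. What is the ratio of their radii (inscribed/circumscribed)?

r_in / r_out = (5/2) / (5√26/2) = 1/√26 ≈ 0.196116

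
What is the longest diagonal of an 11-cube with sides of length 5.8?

||(5.8,5.8,...,5.8)|| = √(11)·5.8 ≈ 19.2364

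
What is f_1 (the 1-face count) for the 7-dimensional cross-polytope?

Number of 1-faces = 2^(1+1) · C(7,1+1) = 4 · 21 = 84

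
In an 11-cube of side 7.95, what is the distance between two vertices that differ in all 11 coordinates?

The space diagonal of an n-cube of side s is s√n. Here 7.95·√11 ≈ 26.3672.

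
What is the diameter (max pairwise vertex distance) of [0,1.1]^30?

d = √(1.1² + 1.1² + ... + 1.1²) [30 terms] = √(30·1.1²) = 1.1√30 ≈ 6.02495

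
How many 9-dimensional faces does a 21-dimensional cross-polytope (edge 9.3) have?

Number of 9-faces = 2^(9+1) · C(21,9+1) = 1024 · 352716 = 361181184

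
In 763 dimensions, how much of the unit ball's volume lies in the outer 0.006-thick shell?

Shell fraction = 1 - (1-0.006)^763 ≈ 0.989865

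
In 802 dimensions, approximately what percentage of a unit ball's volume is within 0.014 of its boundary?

1 - (1-0.014)^802 ≈ 0.999988 ≈ 99.998772%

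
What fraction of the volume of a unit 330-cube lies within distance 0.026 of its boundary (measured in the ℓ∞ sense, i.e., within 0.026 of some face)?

The inner cube has side 1-2·0.026 = 0.948 and volume (0.948)^330 ≈ 2.222e-08, so the shell holds 0.9999999778 of the volume.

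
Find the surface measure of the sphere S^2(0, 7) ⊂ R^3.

|∂B_3(7)| = 4πr² = 4π·(7)² ≈ 615.752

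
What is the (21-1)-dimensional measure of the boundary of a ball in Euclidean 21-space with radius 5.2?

S_21(5.2) = 2·π^(21/2)·(5.2)^20 / Γ(21/2) ≈ 6.12116e+13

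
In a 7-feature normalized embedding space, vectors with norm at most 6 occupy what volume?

V = 1492992·π^3/35 ≈ 1.32263e+06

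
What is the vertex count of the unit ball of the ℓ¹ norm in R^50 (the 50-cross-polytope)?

The 50-dimensional cross-polytope has 2n = 2·50 = 100 vertices.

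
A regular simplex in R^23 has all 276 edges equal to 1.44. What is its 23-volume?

Volume = 1.44^23 · √(24/2^23) / 23! ≈ 2.87147e-22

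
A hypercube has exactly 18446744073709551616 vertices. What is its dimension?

The n-cube has 2^n vertices, and 18446744073709551616 = 2^64, so n = 64.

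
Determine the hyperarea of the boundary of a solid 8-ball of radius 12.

The surface area of an n-ball is 2π^(n/2) r^(n-1) / Γ(n/2). For n=8, r=12: 11943936·π^4 ≈ 1.16345e+09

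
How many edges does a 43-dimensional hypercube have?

Number of 1-faces = C(43,1)·2^(43-1) = 43·4398046511104 = 189115999977472.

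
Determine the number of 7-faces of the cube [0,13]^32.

f_7(32-cube) = (32 choose 7) · 2^25 = 112939386273792.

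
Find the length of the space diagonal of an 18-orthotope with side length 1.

d = √(1² + 1² + ... + 1²) [18 terms] = √(18·1²) = 1√18 ≈ 4.24264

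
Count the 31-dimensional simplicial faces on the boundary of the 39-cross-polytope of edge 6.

Number of 31-faces = 2^(31+1) · C(39,31+1) = 4294967296 · 15380937 = 66060621396836352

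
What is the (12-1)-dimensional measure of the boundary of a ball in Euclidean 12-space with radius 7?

S = n·V_n(r)/r = 12·V_12(7)/7 (volume-to-surface relation), giving 1977326743·π^6/60 ≈ 3.1683e+10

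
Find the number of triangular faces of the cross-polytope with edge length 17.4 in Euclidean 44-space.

Number of 2-faces = 2^(2+1) · C(44,2+1) = 8 · 13244 = 105952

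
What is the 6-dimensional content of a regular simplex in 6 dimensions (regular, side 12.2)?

V = (12.2^6 / 6!) · √((6+1) / 2^6) ≈ 1514.56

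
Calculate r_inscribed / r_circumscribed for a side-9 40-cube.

r_in / r_out = (9/2) / (9√40/2) = 1/√40 ≈ 0.158114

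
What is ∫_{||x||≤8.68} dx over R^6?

V_6(8.68) = π^(6/2) · (8.68)^6 / Γ(6/2 + 1) ≈ 2.21012e+06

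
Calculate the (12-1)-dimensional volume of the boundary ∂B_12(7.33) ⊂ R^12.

S = n·V_n(r)/r = 12·V_12(7.33)/7.33 (volume-to-surface relation), giving 5.25886e+10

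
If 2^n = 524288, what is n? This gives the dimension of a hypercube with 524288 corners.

Since 2^n = 524288, we have n = 19.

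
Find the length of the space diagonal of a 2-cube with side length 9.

Diagonal = √2 · 9 ≈ 12.7279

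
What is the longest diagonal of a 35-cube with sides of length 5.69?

||(5.69,5.69,...,5.69)|| = √(35)·5.69 ≈ 33.6625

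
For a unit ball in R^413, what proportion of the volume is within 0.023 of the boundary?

V(inner)/V(outer) = ((1-0.023)/1)^413 ≈ 6.706e-05, so the shell fraction is 0.999933.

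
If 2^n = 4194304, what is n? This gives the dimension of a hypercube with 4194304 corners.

The n-cube has 2^n vertices, and 4194304 = 2^22, so n = 22.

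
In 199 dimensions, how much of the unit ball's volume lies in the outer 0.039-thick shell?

Shell fraction = 1 - (1-0.039)^199 ≈ 0.999635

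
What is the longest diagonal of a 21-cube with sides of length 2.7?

d = √(2.7² + 2.7² + ... + 2.7²) [21 terms] = √(21·2.7²) = 2.7√21 ≈ 12.373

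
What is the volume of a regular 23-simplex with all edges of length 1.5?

For a regular n-simplex with edge a, V = (a^n / n!)·√((n+1)/2^n). With a=1.5, n=23: V ≈ 7.34286e-22.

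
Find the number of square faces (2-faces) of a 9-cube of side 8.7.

An n-cube has C(n,k)·2^(n-k) k-faces. Here C(9,2)·2^7 = 36·128 = 4608.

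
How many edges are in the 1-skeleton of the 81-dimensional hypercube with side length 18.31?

Number of 1-faces = C(81,1)·2^(81-1) = 81·1208925819614629174706176 = 97922991388784963151200256.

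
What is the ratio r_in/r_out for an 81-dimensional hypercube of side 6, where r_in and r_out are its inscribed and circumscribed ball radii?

Ratio = (s/2)/(s√81/2) = 81^(-1/2) ≈ 0.111111.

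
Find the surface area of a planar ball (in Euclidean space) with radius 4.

S = n·V_n(r)/r = 2·V_2(4)/4 (volume-to-surface relation), giving 2πr = 2π·4 ≈ 25.1327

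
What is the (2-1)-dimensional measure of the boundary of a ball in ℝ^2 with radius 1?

S = n·V_n(r)/r = 2·V_2(1)/1 (volume-to-surface relation), giving 2πr = 2π·1 ≈ 6.28319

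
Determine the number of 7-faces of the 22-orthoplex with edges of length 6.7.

f_7(22-orthoplex) = 2^8 · (22 choose 8) = 81861120.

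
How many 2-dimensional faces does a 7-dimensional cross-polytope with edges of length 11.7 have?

Each 2-face is the convex hull of 3 vertices, one chosen as ±e_i from each of 3 distinct axes: 2^3·C(7,3) = 280.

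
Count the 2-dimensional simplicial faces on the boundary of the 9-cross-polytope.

Each 2-face is the convex hull of 3 vertices, one chosen as ±e_i from each of 3 distinct axes: 2^3·C(9,3) = 672.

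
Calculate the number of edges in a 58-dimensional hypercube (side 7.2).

An n-cube has n·2^(n-1) edges. With n = 58: 58·144115188075855872 = 8358680908399640576.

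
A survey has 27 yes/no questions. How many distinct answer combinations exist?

An n-cube has 2^n vertices; for n = 27 that is 2^27 = 134217728.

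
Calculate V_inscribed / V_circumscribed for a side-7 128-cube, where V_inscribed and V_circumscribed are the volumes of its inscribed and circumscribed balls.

The radii are 7/2 and 7√128/2, so the volume ratio is (1/√128)^128 = 128^{-128/2} ≈ 1.37582e-135.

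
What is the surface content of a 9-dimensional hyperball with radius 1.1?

S_9(1.1) = 2·π^(9/2)·(1.1)^8 / Γ(9/2) ≈ 63.6358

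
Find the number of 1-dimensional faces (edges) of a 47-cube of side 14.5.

Number of 1-faces = C(47,1)·2^(47-1) = 47·70368744177664 = 3307330976350208.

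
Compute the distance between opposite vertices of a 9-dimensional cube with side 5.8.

d = √(5.8² + 5.8² + ... + 5.8²) [9 terms] = √(9·5.8²) = 5.8√9 = 17.4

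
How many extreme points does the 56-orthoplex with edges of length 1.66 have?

The 56-dimensional cross-polytope has 2n = 2·56 = 112 vertices.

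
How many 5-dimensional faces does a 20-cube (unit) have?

An n-cube has C(n,k)·2^(n-k) k-faces. Here C(20,5)·2^15 = 15504·32768 = 508035072.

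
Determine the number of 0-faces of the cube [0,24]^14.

Number of 0-faces = C(14,0) · 2^(14-0) = 1 · 16384 = 16384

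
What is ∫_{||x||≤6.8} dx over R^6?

Volume = π^{6/2}·(6.8)^6/Γ(4) ≈ 510919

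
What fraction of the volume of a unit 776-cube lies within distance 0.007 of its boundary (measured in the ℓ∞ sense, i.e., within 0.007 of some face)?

1 - (1 - 2·0.007)^776 = 1 - 0.986^776 ≈ 0.999982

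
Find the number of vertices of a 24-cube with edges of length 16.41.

The 24-cube has 2^24 = 16777216 vertices.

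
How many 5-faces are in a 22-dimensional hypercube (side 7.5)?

Choose 5 of 22 axes to span the face (C(22,5) = 26334 ways), then fix each of the remaining 17 coordinates at one of its two extreme values (2^17 = 131072 ways): 26334·131072 = 3451650048.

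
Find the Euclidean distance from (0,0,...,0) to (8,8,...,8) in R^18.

The space diagonal of an n-cube of side s is s√n. Here 8·√18 ≈ 33.9411.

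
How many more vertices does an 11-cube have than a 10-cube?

The 11-cube has 2^11 = 2048 vertices. The 10-cube has 2^10 = 1024 vertices. Difference: 2048 - 1024 = 1024.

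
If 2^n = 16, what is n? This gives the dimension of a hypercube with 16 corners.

The n-cube has 2^n vertices, and 16 = 2^4, so n = 4.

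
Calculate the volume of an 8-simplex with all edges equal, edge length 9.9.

V_8 = √(9) · 9.9^8 / (8! · 2^(8/2)) ≈ 429.104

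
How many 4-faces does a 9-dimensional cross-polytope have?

An n-cross-polytope has 2^(k+1)·C(n,k+1) k-faces. Here 2^5·C(9,5) = 32·126 = 4032.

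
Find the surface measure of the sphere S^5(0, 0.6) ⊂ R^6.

The surface area of an n-ball is 2π^(n/2) r^(n-1) / Γ(n/2). For n=6, r=0.6: 2.41105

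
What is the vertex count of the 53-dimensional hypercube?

An n-cube has 2^n vertices; for n = 53 that is 2^53 = 9007199254740992.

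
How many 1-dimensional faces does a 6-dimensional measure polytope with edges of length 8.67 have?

f_1(6-cube) = (6 choose 1) · 2^5 = 192.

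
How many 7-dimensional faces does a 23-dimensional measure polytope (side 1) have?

f_7(23-cube) = (23 choose 7) · 2^16 = 16066609152.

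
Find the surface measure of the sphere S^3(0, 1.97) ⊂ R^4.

S_4(1.97) = 2·π^(4/2)·(1.97)^3 / Γ(4/2) ≈ 150.914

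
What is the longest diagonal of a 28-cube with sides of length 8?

||(8,8,...,8)|| = √(28)·8 ≈ 42.332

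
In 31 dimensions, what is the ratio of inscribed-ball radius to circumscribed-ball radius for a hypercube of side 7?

r_in = 7/2 (half the side); r_out = 7√31/2 (half the diagonal). Ratio = 1/√31 ≈ 0.179605.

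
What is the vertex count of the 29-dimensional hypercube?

Number of vertices = 2^29 = 536870912.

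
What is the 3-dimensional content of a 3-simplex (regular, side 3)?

Volume = (√2/12) · 3³ = 3.18198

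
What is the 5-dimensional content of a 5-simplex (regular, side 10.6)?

V = (10.6^5 / 5!) · √((5+1) / 2^5) ≈ 482.891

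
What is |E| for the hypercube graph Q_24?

Each of the 2^24 = 16777216 vertices has degree 24; total edges = 24·2^24/2 = 201326592.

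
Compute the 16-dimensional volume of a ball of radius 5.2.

The n-ball volume is π^(n/2)·r^n/Γ(n/2+1). With n=16, r=5.2: V ≈ 6.72561e+10.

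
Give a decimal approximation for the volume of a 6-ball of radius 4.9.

V_6(4.9) = π^(6/2) · (4.9)^6 / Γ(6/2 + 1) ≈ 71527.8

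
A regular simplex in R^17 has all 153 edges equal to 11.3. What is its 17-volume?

For a regular n-simplex with edge a, V = (a^n / n!)·√((n+1)/2^n). With a=11.3, n=17: V ≈ 26.3115.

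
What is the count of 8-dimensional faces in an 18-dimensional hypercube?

Choose 8 of 18 axes to span the face (C(18,8) = 43758 ways), then fix each of the remaining 10 coordinates at one of its two extreme values (2^10 = 1024 ways): 43758·1024 = 44808192.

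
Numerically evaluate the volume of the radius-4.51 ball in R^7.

Volume = π^{7/2}·(4.51)^7/Γ(9/2) ≈ 179315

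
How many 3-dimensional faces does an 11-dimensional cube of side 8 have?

An n-cube has C(n,k)·2^(n-k) k-faces. Here C(11,3)·2^8 = 165·256 = 42240.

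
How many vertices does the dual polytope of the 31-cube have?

Number of vertices = 2n = 62.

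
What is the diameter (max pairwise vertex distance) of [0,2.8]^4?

The space diagonal of an n-cube of side s is s√n. Here 2.8·√4 = 5.6.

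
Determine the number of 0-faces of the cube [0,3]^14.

f_0(14-cube) = (14 choose 0) · 2^14 = 16384.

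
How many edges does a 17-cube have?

Number of 1-faces = C(17,1)·2^(17-1) = 17·65536 = 1114112.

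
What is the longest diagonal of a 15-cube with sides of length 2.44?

Diagonal = √15 · 2.44 ≈ 9.45008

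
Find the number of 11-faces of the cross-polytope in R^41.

f_11(41-orthoplex) = 2^12 · (41 choose 12) = 32352890552320.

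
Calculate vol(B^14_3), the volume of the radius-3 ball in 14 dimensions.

V = 531441·π^7/560 ≈ 2.86626e+06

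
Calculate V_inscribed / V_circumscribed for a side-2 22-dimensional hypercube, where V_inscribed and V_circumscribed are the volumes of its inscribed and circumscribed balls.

Volume scales as r^n, and r_in/r_out = 1/√22, giving (1/√22)^22 ≈ 1.7114e-15.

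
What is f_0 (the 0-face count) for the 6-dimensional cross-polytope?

An n-cross-polytope has 2^(k+1)·C(n,k+1) k-faces. Here 2^1·C(6,1) = 2·6 = 12.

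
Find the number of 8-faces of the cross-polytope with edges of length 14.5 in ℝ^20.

Number of 8-faces = 2^(8+1) · C(20,8+1) = 512 · 167960 = 85995520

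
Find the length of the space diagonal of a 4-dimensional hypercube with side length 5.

||(5,5,...,5)|| = √(4)·5 = 10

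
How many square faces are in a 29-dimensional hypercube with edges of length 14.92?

Number of 2-faces = C(29,2) · 2^(29-2) = 406 · 134217728 = 54492397568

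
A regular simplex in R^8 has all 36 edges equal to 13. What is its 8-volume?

Volume = 13^8 · √(9/2^8) / 8! ≈ 3793.39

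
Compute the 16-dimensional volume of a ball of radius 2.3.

Volume = π^{16/2}·(2.3)^16/Γ(9) ≈ 144319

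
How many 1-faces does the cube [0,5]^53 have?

The 53-cube has n·2^(n-1) = 53·2^52 = 53·4503599627370496 = 238690780250636288 edges.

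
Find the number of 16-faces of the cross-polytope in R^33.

Each 16-face is the convex hull of 17 vertices, one chosen as ±e_i from each of 17 distinct axes: 2^17·C(33,17) = 152935217233920.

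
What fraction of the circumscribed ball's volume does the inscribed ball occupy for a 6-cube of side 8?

Volume scales as r^n, and r_in/r_out = 1/√6, giving (1/√6)^6 ≈ 0.00462963.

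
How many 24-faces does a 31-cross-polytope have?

Each 24-face is the convex hull of 25 vertices, one chosen as ±e_i from each of 25 distinct axes: 2^25·C(31,25) = 24705490747392.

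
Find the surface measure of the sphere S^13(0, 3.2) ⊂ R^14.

S = n·V_n(r)/r = 14·V_14(3.2)/3.2 (volume-to-surface relation), giving 3.09525e+07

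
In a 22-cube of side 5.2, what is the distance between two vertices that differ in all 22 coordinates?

Diagonal = √22 · 5.2 ≈ 24.3902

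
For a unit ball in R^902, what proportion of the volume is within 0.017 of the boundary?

Shell fraction = 1 - (1-0.017)^902 ≈ 0.999999808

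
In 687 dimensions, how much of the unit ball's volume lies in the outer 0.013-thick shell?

Shell fraction = 1 - (1-0.013)^687 ≈ 0.999875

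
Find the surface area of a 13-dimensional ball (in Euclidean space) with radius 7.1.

The surface area of an n-ball is 2π^(n/2) r^(n-1) / Γ(n/2). For n=13, r=7.1: 1.94261e+11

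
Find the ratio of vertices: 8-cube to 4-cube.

The 8-cube has 2^8 = 256 vertices. The 4-cube has 2^4 = 16 vertices. Ratio: 256/16 = 16.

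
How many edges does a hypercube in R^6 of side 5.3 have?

Each of the 2^6 = 64 vertices has degree 6; total edges = 6·2^6/2 = 192.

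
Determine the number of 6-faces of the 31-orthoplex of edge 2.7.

An n-cross-polytope has 2^(k+1)·C(n,k+1) k-faces. Here 2^7·C(31,7) = 128·2629575 = 336585600.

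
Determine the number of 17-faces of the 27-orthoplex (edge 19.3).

An n-cross-polytope has 2^(k+1)·C(n,k+1) k-faces. Here 2^18·C(27,18) = 262144·4686825 = 1228623052800.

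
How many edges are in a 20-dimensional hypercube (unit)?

Number of 1-faces = C(20,1) · 2^(20-1) = 20 · 524288 = 10485760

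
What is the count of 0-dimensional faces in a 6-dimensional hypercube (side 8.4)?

f_0(6-cube) = (6 choose 0) · 2^6 = 64.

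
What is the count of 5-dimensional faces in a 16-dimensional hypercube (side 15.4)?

Choose 5 of 16 axes to span the face (C(16,5) = 4368 ways), then fix each of the remaining 11 coordinates at one of its two extreme values (2^11 = 2048 ways): 4368·2048 = 8945664.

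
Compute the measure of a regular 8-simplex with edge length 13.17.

V_8 = √(9) · 13.17^8 / (8! · 2^(8/2)) ≈ 4208.88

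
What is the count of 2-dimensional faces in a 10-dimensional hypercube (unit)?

An n-cube has C(n,k)·2^(n-k) k-faces. Here C(10,2)·2^8 = 45·256 = 11520.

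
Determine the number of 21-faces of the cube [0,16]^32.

Number of 21-faces = C(32,21) · 2^(32-21) = 129024480 · 2048 = 264242135040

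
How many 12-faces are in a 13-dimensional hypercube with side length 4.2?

An n-cube has C(n,k)·2^(n-k) k-faces. Here C(13,12)·2^1 = 13·2 = 26.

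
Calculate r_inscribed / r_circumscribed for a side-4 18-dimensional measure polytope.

Ratio = (s/2)/(s√18/2) = 18^(-1/2) ≈ 0.235702.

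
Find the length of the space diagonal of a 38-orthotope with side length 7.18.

Diagonal = √38 · 7.18 ≈ 44.2605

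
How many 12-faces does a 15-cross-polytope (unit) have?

Each 12-face is the convex hull of 13 vertices, one chosen as ±e_i from each of 13 distinct axes: 2^13·C(15,13) = 860160.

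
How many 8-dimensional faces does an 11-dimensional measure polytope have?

Number of 8-faces = C(11,8) · 2^(11-8) = 165 · 8 = 1320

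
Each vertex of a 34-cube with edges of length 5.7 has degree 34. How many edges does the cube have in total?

Each of the 2^34 = 17179869184 vertices has degree 34; total edges = 34·2^34/2 = 292057776128.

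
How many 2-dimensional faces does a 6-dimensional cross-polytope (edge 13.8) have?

An n-cross-polytope has 2^(k+1)·C(n,k+1) k-faces. Here 2^3·C(6,3) = 8·20 = 160.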